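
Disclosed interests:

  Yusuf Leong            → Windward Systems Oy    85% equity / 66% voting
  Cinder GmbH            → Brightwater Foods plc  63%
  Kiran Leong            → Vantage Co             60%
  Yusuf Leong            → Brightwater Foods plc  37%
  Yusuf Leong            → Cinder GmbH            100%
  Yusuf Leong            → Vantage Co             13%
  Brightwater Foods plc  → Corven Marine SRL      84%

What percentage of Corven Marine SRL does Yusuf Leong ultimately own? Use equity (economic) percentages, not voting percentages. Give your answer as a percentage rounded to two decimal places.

84.00%

Yusuf reaches Corven along 2 paths.
Via Cinder → Brightwater: 100% × 63% × 84% = 52.92%.
Via Brightwater: 37% × 84% = 31.08%.
Total: 52.92% + 31.08% = 84%.
Rounded: 84.00%.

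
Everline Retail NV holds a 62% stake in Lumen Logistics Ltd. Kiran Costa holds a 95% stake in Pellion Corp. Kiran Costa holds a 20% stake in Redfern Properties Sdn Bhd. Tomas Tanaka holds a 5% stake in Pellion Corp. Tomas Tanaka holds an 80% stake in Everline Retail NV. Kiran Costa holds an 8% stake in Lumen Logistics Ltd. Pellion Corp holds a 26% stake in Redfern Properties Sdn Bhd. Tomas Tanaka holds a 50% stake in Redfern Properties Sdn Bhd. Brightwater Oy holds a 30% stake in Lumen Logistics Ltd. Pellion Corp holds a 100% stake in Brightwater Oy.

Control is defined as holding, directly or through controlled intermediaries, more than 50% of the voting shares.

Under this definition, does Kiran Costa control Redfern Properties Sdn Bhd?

Kiran holds 95% of Pellion, so Kiran controls Pellion.
Pellion holds 100% of Brightwater, so Kiran controls Brightwater.
In Redfern, Kiran's side holds only 20% + 26% = 46%, not > 50%.
So Kiran does not control Redfern.

No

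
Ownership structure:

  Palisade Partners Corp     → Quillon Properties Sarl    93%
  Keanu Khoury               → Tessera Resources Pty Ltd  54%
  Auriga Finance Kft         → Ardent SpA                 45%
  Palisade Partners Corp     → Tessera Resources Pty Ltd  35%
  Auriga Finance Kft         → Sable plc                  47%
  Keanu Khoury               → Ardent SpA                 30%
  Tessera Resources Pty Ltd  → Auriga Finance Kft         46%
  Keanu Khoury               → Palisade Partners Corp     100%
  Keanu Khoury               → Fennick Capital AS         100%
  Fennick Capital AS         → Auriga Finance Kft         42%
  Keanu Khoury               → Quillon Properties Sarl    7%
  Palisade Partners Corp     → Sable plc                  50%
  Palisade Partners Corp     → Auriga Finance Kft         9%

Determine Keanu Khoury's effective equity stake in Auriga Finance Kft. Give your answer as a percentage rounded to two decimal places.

Keanu reaches Auriga along 4 paths.
Via Fennick: 100% × 42% = 42%.
Via Tessera: 54% × 46% = 24.84%.
Via Palisade → Tessera: 100% × 35% × 46% = 16.1%.
Via Palisade: 100% × 9% = 9%.
Total: 42% + 24.84% + 16.1% + 9% = 91.94%.

91.94%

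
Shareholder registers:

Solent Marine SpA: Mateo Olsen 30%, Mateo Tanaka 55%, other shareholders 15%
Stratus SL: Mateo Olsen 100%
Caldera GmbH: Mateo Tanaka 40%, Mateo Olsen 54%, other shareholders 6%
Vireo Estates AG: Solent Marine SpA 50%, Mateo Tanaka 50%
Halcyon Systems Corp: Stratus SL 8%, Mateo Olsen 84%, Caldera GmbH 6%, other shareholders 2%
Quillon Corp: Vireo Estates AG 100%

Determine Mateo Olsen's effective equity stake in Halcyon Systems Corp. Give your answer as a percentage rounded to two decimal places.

95.24%

Mateo Olsen reaches Halcyon along 3 paths.
Via Stratus: 100% × 8% = 8%.
Direct stake: 84% = 84%.
Via Caldera: 54% × 6% = 3.24%.
Total: 8% + 84% + 3.24% = 95.24%.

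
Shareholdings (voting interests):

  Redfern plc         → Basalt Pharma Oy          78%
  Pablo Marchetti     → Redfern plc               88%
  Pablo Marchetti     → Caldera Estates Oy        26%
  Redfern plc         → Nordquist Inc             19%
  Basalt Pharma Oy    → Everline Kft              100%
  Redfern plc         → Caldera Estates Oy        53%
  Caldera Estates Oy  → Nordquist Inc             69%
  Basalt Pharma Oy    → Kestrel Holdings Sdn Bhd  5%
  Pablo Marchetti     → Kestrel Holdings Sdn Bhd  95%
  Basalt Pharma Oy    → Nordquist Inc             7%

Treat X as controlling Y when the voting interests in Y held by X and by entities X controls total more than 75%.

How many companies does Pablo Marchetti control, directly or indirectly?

6

Pablo holds 88% of Redfern, so Pablo controls Redfern.
Redfern and Pablo together hold 53% + 26% = 79% of Caldera, so Pablo controls Caldera.
Redfern holds 78% of Basalt, so Pablo controls Basalt.
Basalt holds 100% of Everline, so Pablo controls Everline.
Pablo and Basalt together hold 95% + 5% = 100% of Kestrel, so Pablo controls Kestrel.
Caldera and Basalt and Redfern together hold 69% + 7% + 19% = 95% of Nordquist, so Pablo controls Nordquist.
Pablo controls 6 companies.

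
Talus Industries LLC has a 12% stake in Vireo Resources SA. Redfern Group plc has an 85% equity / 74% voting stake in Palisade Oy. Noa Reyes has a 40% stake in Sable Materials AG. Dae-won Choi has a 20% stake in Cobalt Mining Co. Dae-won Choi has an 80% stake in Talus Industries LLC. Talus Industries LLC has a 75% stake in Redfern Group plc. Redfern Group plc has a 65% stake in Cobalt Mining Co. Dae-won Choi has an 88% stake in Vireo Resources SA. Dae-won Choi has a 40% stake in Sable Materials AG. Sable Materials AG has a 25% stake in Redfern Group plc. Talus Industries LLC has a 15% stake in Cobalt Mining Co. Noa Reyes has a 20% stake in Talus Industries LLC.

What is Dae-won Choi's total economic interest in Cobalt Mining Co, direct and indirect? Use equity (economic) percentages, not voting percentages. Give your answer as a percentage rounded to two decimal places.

77.50%

Dae-won reaches Cobalt along 4 paths.
Via Talus: 80% × 15% = 12%.
Direct stake: 20% = 20%.
Via Sable → Redfern: 40% × 25% × 65% = 6.5%.
Via Talus → Redfern: 80% × 75% × 65% = 39%.
Total: 12% + 20% + 6.5% + 39% = 77.5%.
Rounded: 77.50%.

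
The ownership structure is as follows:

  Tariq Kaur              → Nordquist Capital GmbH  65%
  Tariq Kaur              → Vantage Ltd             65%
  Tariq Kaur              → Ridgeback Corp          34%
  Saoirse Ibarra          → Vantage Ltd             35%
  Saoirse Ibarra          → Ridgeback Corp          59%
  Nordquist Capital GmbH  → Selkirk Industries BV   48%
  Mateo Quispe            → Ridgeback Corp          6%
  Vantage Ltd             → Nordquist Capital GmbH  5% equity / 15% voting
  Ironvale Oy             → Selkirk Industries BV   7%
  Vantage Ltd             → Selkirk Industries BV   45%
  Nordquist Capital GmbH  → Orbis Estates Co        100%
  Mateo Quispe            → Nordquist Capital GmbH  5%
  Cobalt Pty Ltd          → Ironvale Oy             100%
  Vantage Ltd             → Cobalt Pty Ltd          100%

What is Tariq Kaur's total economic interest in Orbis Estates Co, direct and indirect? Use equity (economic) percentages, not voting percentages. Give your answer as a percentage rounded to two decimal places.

68.25%

Tariq reaches Orbis along 2 paths.
Via Nordquist: 65% × 100% = 65%.
Via Vantage → Nordquist: 65% × 5% × 100% = 3.25%.
Total: 65% + 3.25% = 68.25%.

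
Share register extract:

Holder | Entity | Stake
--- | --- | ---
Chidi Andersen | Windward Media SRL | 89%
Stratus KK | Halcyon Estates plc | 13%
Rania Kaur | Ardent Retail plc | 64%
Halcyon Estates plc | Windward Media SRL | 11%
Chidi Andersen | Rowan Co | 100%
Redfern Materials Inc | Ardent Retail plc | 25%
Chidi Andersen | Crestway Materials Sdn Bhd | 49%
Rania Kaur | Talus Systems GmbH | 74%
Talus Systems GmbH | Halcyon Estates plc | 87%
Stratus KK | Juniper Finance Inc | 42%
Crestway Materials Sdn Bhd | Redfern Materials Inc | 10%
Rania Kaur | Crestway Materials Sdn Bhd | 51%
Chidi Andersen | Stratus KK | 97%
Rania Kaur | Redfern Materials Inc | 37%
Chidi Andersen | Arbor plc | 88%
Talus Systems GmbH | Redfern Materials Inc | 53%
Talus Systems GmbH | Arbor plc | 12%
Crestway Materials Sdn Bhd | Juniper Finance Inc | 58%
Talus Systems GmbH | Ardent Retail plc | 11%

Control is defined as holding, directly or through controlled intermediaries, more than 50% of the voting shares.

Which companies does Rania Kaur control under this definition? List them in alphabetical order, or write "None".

Rania holds 74% of Talus, so Rania controls Talus.
Rania holds 51% of Crestway, so Rania controls Crestway.
Talus and Rania and Crestway together hold 53% + 37% + 10% = 100% of Redfern, so Rania controls Redfern.
Talus holds 87% of Halcyon, so Rania controls Halcyon.
Redfern and Talus and Rania together hold 25% + 11% + 64% = 100% of Ardent, so Rania controls Ardent.
Crestway holds 58% of Juniper, so Rania controls Juniper.
No other company's threshold is met.

Ardent Retail plc, Crestway Materials Sdn Bhd, Halcyon Estates plc, Juniper Finance Inc, Redfern Materials Inc, Talus Systems GmbH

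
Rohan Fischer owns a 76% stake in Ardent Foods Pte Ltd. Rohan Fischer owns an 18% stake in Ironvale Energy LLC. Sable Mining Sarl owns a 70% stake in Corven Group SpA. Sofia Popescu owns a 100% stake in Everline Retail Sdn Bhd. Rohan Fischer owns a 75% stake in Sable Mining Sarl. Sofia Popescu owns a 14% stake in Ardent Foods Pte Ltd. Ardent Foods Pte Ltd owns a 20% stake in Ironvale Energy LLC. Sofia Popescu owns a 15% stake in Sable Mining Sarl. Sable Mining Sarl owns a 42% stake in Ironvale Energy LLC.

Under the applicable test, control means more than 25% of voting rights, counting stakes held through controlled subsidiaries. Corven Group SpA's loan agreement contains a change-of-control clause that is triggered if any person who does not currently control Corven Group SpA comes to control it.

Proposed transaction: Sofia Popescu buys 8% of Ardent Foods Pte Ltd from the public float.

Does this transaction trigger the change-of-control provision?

No

The purchase changes only Sofia's holdings, so Sofia is the only person who could newly come to control Corven.
Sofia holds 100% of Everline, so Sofia controls Everline.
Neither Sofia nor any entity Sofia controls holds any voting interest in Corven.
So before the transaction, Sofia does not control Corven.
After the purchase, Sofia's direct stake in Ardent rises to 14% + 8% = 22%.
Sofia's side now holds 22% of Ardent, not > 25%, so Sofia still does not control Ardent.
After the transaction, neither Sofia nor any entity Sofia controls holds a voting interest in Corven, so Sofia still does not control it.
No new person acquires control, so the clause is not triggered.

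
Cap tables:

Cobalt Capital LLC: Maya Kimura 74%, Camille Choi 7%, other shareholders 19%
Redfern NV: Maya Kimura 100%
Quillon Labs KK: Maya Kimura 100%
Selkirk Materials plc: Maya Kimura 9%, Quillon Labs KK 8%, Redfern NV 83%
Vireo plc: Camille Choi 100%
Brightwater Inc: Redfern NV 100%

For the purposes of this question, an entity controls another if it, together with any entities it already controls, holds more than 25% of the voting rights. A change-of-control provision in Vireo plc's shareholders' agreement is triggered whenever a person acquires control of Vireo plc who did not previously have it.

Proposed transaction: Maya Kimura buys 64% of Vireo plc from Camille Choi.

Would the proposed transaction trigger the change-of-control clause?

The purchase adds only to Maya's holdings (Camille's stake shrinks), so Maya is the only person who could newly come to control Vireo.
Maya holds 74% of Cobalt, so Maya controls Cobalt.
Maya holds 100% of Redfern, so Maya controls Redfern.
Maya holds 100% of Quillon, so Maya controls Quillon.
Maya and Quillon and Redfern together hold 9% + 8% + 83% = 100% of Selkirk, so Maya controls Selkirk.
Redfern holds 100% of Brightwater, so Maya controls Brightwater.
Neither Maya nor any entity Maya controls holds any voting interest in Vireo.
So before the transaction, Maya does not control Vireo.
After the purchase, Maya holds 64% of Vireo directly, and Camille's stake falls to 36%.
Maya holds 64% of Vireo, so Maya controls Vireo.
Maya did not control Vireo before and does after, so the clause is triggered.

Yes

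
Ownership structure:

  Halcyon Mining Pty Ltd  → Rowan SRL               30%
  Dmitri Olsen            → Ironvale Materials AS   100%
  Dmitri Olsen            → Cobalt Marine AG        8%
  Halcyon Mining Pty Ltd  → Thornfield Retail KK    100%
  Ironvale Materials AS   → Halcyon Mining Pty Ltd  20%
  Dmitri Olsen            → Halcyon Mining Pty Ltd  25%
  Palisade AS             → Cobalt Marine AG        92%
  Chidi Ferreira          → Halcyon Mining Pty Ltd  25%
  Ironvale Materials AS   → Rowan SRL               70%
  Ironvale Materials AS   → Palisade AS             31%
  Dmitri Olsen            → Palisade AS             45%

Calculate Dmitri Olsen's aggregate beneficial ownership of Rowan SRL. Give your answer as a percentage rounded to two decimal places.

Dmitri reaches Rowan along 3 paths.
Via Ironvale → Halcyon: 100% × 20% × 30% = 6%.
Via Halcyon: 25% × 30% = 7.5%.
Via Ironvale: 100% × 70% = 70%.
Total: 6% + 7.5% + 70% = 83.5%.
Rounded: 83.50%.

83.50%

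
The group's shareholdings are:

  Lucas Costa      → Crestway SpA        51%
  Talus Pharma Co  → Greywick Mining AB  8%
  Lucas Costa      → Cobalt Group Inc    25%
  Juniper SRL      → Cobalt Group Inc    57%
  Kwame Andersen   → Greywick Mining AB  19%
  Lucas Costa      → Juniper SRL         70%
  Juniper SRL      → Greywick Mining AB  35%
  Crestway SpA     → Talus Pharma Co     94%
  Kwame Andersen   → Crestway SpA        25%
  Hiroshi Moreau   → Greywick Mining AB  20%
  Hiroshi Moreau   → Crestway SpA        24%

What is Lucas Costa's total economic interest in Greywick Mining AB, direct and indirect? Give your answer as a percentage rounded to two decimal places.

28.34%

Lucas reaches Greywick along 2 paths.
Via Juniper: 70% × 35% = 24.5%.
Via Crestway → Talus: 51% × 94% × 8% = 3.8352%.
Total: 24.5% + 3.8352% = 28.3352%.
Rounded: 28.34%.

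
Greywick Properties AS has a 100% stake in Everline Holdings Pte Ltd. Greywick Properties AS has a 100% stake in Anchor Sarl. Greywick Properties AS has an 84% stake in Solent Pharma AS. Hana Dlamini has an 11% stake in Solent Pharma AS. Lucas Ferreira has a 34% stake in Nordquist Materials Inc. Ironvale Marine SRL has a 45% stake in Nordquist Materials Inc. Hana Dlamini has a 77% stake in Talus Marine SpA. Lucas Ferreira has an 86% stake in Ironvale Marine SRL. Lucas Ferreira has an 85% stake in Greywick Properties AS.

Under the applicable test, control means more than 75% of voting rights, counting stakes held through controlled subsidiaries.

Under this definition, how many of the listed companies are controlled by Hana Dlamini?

1

Hana holds 77% of Talus, so Hana controls Talus.
No other company's threshold is met.
Hana controls 1 company.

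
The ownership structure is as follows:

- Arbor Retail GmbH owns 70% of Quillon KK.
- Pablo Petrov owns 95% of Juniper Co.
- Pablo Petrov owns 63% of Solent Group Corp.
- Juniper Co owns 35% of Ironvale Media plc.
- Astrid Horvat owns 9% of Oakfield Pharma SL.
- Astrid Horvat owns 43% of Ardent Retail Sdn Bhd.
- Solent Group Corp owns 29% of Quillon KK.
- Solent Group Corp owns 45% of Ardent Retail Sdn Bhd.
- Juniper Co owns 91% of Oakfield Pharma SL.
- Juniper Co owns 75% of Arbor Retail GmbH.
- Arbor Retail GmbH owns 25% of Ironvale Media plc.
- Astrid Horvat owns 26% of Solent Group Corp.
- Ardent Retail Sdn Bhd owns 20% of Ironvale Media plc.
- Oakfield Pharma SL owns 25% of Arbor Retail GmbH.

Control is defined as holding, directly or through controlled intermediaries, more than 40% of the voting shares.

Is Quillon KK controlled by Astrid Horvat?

No

Astrid holds 43% of Ardent, so Astrid controls Ardent.
Neither Astrid nor any entity Astrid controls holds any voting interest in Quillon.
So Astrid does not control Quillon.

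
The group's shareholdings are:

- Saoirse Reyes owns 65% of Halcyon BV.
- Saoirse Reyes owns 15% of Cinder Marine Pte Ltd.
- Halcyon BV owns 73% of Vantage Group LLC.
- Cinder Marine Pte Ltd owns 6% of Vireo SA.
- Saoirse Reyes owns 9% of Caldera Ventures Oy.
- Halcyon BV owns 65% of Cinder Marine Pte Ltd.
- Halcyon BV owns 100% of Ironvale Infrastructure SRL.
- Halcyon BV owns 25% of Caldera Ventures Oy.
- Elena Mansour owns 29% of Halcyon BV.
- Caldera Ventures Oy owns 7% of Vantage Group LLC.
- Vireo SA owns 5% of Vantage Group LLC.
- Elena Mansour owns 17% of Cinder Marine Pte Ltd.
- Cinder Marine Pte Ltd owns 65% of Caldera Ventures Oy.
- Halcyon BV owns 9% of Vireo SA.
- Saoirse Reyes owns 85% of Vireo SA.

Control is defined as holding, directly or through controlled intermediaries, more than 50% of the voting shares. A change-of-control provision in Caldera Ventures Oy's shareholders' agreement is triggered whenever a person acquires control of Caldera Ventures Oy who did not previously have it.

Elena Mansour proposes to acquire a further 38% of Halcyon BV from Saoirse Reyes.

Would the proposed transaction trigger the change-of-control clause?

The purchase adds only to Elena's holdings (Saoirse's stake shrinks), so Elena is the only person who could newly come to control Caldera.
Elena's largest direct stake is 29% in Halcyon, which does not meet the threshold, so Elena controls no company.
Neither Elena nor any entity Elena controls holds any voting interest in Caldera.
So before the transaction, Elena does not control Caldera.
After the purchase, Elena's direct stake in Halcyon rises to 29% + 38% = 67%, and Saoirse's stake falls to 27%.
Elena holds 67% of Halcyon, so Elena controls Halcyon.
Halcyon and Elena together hold 65% + 17% = 82% of Cinder, so Elena controls Cinder.
Cinder and Halcyon together hold 65% + 25% = 90% of Caldera, so Elena controls Caldera.
Elena did not control Caldera before and does after, so the clause is triggered.

Yes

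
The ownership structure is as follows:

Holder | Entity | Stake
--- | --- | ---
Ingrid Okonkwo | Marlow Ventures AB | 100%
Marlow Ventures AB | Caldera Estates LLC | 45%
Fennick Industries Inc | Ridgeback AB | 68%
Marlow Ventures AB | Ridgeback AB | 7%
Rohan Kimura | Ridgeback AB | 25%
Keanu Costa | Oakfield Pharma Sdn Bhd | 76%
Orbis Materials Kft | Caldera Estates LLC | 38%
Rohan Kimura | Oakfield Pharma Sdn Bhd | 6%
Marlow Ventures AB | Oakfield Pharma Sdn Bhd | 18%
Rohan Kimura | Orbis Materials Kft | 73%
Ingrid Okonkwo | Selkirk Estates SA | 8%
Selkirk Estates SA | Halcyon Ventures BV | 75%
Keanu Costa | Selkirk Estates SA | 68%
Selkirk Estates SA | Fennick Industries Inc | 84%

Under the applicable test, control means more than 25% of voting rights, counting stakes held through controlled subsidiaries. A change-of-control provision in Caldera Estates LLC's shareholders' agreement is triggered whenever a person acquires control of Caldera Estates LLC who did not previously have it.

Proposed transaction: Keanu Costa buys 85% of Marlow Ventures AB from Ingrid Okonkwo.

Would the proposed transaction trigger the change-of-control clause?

The purchase adds only to Keanu's holdings (Ingrid's stake shrinks), so Keanu is the only person who could newly come to control Caldera.
Keanu holds 68% of Selkirk, so Keanu controls Selkirk.
Selkirk holds 75% of Halcyon, so Keanu controls Halcyon.
Selkirk holds 84% of Fennick, so Keanu controls Fennick.
Fennick holds 68% of Ridgeback, so Keanu controls Ridgeback.
Keanu holds 76% of Oakfield, so Keanu controls Oakfield.
Neither Keanu nor any entity Keanu controls holds any voting interest in Caldera.
So before the transaction, Keanu does not control Caldera.
After the purchase, Keanu holds 85% of Marlow directly, and Ingrid's stake falls to 15%.
Keanu holds 85% of Marlow, so Keanu controls Marlow.
Marlow holds 45% of Caldera, so Keanu controls Caldera.
Keanu did not control Caldera before and does after, so the clause is triggered.

Yes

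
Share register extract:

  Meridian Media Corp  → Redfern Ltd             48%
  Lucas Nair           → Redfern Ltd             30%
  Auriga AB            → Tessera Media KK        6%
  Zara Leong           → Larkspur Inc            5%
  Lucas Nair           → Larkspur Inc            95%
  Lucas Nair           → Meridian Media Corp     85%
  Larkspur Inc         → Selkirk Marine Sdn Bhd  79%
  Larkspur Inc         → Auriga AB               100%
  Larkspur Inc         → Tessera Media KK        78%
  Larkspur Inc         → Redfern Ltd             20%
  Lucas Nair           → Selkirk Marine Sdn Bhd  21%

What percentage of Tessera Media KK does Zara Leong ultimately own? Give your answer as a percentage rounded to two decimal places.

Zara reaches Tessera along 2 paths.
Via Larkspur → Auriga: 5% × 100% × 6% = 0.3%.
Via Larkspur: 5% × 78% = 3.9%.
Total: 0.3% + 3.9% = 4.2%.
Rounded: 4.20%.

4.20%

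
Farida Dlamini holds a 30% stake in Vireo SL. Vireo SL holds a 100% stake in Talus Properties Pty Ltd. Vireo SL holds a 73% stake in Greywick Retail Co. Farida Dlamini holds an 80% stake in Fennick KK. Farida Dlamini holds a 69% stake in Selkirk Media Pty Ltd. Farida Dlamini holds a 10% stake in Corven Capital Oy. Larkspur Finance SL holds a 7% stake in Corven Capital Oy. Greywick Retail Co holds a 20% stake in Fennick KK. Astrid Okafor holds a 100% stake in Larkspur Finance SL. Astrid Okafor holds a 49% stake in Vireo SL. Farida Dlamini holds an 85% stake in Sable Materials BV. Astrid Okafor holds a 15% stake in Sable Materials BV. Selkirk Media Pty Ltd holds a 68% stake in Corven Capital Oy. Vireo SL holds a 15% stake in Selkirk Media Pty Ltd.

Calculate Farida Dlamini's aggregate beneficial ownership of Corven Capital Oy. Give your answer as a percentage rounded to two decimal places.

Farida reaches Corven along 3 paths.
Direct stake: 10% = 10%.
Via Selkirk: 69% × 68% = 46.92%.
Via Vireo → Selkirk: 30% × 15% × 68% = 3.06%.
Total: 10% + 46.92% + 3.06% = 59.98%.

59.98%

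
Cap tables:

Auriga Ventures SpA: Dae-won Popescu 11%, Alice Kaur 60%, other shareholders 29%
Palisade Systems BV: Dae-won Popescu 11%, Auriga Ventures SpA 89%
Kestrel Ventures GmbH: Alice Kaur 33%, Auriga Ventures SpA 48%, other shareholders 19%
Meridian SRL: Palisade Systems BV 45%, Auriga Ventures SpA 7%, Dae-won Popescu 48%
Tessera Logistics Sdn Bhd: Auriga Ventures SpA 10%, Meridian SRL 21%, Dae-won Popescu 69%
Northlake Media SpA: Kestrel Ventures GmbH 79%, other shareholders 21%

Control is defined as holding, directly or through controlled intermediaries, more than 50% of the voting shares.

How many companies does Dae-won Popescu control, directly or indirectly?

Dae-won holds 69% of Tessera, so Dae-won controls Tessera.
No other company's threshold is met.
Dae-won controls 1 company.

1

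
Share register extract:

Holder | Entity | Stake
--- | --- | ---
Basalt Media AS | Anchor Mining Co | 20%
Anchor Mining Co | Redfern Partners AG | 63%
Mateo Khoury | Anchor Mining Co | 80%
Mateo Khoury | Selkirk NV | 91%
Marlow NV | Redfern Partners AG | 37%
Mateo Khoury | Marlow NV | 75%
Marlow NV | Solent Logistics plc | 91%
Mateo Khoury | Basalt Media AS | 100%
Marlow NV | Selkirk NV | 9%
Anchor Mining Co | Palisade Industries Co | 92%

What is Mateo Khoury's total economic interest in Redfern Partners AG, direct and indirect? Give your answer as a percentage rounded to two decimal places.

Mateo reaches Redfern along 3 paths.
Via Basalt → Anchor: 100% × 20% × 63% = 12.6%.
Via Anchor: 80% × 63% = 50.4%.
Via Marlow: 75% × 37% = 27.75%.
Total: 12.6% + 50.4% + 27.75% = 90.75%.

90.75%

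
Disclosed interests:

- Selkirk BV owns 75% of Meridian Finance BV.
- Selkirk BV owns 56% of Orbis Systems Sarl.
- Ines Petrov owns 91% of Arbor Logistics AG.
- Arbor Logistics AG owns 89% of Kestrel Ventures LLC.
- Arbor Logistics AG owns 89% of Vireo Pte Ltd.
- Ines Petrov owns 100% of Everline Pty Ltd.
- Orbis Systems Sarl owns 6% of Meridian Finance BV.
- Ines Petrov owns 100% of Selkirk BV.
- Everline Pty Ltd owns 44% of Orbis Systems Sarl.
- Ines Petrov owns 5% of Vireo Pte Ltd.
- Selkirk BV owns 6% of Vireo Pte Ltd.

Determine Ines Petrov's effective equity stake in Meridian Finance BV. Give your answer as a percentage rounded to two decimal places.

Ines reaches Meridian along 3 paths.
Via Selkirk: 100% × 75% = 75%.
Via Everline → Orbis: 100% × 44% × 6% = 2.64%.
Via Selkirk → Orbis: 100% × 56% × 6% = 3.36%.
Total: 75% + 2.64% + 3.36% = 81%.
Rounded: 81.00%.

81.00%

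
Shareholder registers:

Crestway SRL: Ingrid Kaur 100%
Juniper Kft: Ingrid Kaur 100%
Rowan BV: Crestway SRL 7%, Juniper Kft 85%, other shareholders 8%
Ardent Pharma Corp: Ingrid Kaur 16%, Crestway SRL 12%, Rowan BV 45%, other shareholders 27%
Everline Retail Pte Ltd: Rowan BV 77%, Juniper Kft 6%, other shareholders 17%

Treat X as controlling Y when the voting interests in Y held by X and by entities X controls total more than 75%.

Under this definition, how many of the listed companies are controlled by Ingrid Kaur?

4

Ingrid holds 100% of Crestway, so Ingrid controls Crestway.
Ingrid holds 100% of Juniper, so Ingrid controls Juniper.
Crestway and Juniper together hold 7% + 85% = 92% of Rowan, so Ingrid controls Rowan.
Rowan and Juniper together hold 77% + 6% = 83% of Everline, so Ingrid controls Everline.
No other company's threshold is met.
Ingrid controls 4 companies.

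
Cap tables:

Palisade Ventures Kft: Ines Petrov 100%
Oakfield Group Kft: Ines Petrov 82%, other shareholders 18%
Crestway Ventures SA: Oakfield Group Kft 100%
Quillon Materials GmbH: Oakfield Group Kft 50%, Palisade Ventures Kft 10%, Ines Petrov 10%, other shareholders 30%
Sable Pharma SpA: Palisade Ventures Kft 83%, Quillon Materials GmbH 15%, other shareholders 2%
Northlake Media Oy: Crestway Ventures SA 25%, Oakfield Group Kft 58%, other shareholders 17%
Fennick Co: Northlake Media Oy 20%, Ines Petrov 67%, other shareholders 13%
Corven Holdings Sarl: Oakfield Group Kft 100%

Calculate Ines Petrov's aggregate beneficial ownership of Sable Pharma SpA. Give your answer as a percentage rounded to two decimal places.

Ines reaches Sable along 4 paths.
Via Palisade: 100% × 83% = 83%.
Via Oakfield → Quillon: 82% × 50% × 15% = 6.15%.
Via Palisade → Quillon: 100% × 10% × 15% = 1.5%.
Via Quillon: 10% × 15% = 1.5%.
Total: 83% + 6.15% + 1.5% + 1.5% = 92.15%.

92.15%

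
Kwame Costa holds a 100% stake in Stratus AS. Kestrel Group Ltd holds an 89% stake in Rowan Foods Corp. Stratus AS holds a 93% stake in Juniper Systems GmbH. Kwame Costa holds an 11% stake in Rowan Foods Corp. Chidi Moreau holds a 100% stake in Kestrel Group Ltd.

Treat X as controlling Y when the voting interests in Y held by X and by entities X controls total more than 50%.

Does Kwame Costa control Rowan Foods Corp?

No

Kwame holds 100% of Stratus, so Kwame controls Stratus.
Stratus holds 93% of Juniper, so Kwame controls Juniper.
In Rowan, Kwame's side holds only 11%, not > 50%.
So Kwame does not control Rowan.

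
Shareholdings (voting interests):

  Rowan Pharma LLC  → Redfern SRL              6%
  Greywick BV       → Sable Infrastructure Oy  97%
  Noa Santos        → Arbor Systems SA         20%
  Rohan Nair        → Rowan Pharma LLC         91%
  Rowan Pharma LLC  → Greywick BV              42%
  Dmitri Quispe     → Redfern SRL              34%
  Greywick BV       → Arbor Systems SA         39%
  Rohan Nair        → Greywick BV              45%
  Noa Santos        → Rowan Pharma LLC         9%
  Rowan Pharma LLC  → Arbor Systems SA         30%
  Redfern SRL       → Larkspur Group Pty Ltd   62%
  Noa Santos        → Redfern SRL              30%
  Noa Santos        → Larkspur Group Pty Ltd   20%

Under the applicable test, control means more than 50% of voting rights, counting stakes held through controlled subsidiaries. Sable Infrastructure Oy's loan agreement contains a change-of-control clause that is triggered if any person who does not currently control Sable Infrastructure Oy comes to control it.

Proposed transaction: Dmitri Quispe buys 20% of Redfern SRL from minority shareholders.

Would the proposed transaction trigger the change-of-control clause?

No

The purchase changes only Dmitri's holdings, so Dmitri is the only person who could newly come to control Sable.
Dmitri's largest direct stake is 34% in Redfern, which does not meet the threshold, so Dmitri controls no company.
Neither Dmitri nor any entity Dmitri controls holds any voting interest in Sable.
So before the transaction, Dmitri does not control Sable.
After the purchase, Dmitri's direct stake in Redfern rises to 34% + 20% = 54%.
Dmitri holds 54% of Redfern, so Dmitri controls Redfern.
Redfern holds 62% of Larkspur, so Dmitri controls Larkspur.
After the transaction, neither Dmitri nor any entity Dmitri controls holds a voting interest in Sable, so Dmitri still does not control it.
No new person acquires control, so the clause is not triggered.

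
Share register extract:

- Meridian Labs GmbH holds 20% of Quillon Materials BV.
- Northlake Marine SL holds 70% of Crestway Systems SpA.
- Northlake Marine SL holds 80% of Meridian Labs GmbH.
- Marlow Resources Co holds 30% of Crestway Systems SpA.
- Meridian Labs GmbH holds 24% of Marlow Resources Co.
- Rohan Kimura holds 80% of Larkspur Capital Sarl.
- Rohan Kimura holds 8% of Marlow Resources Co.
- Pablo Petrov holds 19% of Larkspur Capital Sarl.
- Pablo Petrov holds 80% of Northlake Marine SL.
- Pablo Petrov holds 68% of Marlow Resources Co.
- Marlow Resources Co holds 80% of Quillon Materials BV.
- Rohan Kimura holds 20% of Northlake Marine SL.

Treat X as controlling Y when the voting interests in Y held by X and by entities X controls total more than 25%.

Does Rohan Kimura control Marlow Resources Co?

Rohan holds 80% of Larkspur, so Rohan controls Larkspur.
In Marlow, Rohan's side holds only 8%, not > 25%.
So Rohan does not control Marlow.

No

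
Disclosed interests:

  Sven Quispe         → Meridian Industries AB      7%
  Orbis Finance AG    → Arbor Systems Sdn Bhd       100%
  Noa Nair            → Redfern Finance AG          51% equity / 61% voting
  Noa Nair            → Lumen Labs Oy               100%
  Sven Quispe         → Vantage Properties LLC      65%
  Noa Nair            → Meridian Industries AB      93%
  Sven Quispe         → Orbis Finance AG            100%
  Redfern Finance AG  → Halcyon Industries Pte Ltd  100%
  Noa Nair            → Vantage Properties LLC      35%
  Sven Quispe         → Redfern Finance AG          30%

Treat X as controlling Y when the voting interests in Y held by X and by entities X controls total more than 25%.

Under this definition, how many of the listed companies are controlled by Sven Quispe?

5

Sven holds 65% of Vantage, so Sven controls Vantage.
Sven holds 100% of Orbis, so Sven controls Orbis.
Sven holds 30% of Redfern, so Sven controls Redfern.
Redfern holds 100% of Halcyon, so Sven controls Halcyon.
Orbis holds 100% of Arbor, so Sven controls Arbor.
No other company's threshold is met.
Sven controls 5 companies.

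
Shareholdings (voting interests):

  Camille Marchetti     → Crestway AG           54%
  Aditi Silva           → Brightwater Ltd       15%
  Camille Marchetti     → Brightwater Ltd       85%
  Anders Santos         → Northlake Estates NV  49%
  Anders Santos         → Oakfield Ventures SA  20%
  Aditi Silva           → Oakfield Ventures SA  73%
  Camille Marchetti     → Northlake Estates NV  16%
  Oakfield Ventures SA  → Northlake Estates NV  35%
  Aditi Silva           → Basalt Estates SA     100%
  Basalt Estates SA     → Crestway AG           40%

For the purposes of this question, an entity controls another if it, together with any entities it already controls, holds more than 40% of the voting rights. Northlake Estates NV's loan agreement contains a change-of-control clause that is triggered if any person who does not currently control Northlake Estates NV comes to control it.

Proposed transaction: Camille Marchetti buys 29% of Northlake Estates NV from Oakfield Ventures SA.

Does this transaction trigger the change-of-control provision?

Yes

The purchase adds only to Camille's holdings (Oakfield's stake shrinks), so Camille is the only person who could newly come to control Northlake.
Camille holds 85% of Brightwater, so Camille controls Brightwater.
Camille holds 54% of Crestway, so Camille controls Crestway.
In Northlake, Camille's side holds only 16%, not > 40%.
So before the transaction, Camille does not control Northlake.
After the purchase, Camille's direct stake in Northlake rises to 16% + 29% = 45%, and Oakfield's stake falls to 6%.
Camille holds 45% of Northlake, so Camille controls Northlake.
Camille did not control Northlake before and does after, so the clause is triggered.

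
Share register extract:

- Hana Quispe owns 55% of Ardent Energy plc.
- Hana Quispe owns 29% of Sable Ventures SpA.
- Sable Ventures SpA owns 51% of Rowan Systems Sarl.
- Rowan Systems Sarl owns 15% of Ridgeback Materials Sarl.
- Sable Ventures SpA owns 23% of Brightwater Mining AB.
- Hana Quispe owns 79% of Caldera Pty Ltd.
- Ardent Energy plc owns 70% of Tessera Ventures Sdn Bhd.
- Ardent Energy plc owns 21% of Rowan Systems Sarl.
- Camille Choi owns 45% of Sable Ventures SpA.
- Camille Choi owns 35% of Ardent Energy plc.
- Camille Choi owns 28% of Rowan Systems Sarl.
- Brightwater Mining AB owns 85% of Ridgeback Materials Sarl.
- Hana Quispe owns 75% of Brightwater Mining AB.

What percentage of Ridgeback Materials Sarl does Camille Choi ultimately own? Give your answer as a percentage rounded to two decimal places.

Camille reaches Ridgeback along 4 paths.
Via Sable → Brightwater: 45% × 23% × 85% = 8.7975%.
Via Ardent → Rowan: 35% × 21% × 15% = 1.1025%.
Via Rowan: 28% × 15% = 4.2%.
Via Sable → Rowan: 45% × 51% × 15% = 3.4425%.
Total: 8.7975% + 1.1025% + 4.2% + 3.4425% = 17.5425%.
Rounded: 17.54%.

17.54%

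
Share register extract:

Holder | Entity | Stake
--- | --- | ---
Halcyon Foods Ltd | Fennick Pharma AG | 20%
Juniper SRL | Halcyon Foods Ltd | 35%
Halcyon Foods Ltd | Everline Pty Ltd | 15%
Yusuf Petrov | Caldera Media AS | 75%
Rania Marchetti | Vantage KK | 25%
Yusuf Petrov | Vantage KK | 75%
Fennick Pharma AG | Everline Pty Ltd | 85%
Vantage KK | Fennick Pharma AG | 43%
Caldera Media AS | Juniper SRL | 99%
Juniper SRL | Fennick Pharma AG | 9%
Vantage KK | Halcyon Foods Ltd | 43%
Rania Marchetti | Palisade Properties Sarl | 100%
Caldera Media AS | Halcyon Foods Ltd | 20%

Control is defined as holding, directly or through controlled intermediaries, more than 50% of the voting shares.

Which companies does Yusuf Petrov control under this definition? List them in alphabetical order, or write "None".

Caldera Media AS, Everline Pty Ltd, Fennick Pharma AG, Halcyon Foods Ltd, Juniper SRL, Vantage KK

Yusuf holds 75% of Caldera, so Yusuf controls Caldera.
Caldera holds 99% of Juniper, so Yusuf controls Juniper.
Yusuf holds 75% of Vantage, so Yusuf controls Vantage.
Caldera and Juniper and Vantage together hold 20% + 35% + 43% = 98% of Halcyon, so Yusuf controls Halcyon.
Juniper and Vantage and Halcyon together hold 9% + 43% + 20% = 72% of Fennick, so Yusuf controls Fennick.
Fennick and Halcyon together hold 85% + 15% = 100% of Everline, so Yusuf controls Everline.
No other company's threshold is met.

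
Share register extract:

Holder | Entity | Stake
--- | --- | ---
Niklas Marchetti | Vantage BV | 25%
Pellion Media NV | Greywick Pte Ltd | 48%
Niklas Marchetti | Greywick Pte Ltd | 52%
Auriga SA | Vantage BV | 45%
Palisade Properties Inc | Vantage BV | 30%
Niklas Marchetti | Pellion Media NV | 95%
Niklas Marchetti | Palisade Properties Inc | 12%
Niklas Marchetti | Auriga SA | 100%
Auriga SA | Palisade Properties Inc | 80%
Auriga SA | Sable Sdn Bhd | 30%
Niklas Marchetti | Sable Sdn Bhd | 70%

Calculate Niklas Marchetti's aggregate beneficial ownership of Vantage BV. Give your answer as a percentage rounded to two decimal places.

97.60%

Niklas reaches Vantage along 4 paths.
Via Auriga → Palisade: 100% × 80% × 30% = 24%.
Via Palisade: 12% × 30% = 3.6%.
Direct stake: 25% = 25%.
Via Auriga: 100% × 45% = 45%.
Total: 24% + 3.6% + 25% + 45% = 97.6%.
Rounded: 97.60%.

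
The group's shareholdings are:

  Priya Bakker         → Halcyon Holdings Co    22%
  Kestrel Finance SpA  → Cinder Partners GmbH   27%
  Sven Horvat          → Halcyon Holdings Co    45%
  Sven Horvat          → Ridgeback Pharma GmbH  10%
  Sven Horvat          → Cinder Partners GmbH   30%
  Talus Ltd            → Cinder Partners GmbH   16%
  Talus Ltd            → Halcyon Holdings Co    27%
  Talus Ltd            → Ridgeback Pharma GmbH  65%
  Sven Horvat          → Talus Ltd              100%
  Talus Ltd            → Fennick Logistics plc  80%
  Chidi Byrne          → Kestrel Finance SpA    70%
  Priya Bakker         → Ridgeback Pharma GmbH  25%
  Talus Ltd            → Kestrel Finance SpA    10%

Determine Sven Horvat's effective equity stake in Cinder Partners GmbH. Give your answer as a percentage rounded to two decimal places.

48.70%

Sven reaches Cinder along 3 paths.
Via Talus: 100% × 16% = 16%.
Direct stake: 30% = 30%.
Via Talus → Kestrel: 100% × 10% × 27% = 2.7%.
Total: 16% + 30% + 2.7% = 48.7%.
Rounded: 48.70%.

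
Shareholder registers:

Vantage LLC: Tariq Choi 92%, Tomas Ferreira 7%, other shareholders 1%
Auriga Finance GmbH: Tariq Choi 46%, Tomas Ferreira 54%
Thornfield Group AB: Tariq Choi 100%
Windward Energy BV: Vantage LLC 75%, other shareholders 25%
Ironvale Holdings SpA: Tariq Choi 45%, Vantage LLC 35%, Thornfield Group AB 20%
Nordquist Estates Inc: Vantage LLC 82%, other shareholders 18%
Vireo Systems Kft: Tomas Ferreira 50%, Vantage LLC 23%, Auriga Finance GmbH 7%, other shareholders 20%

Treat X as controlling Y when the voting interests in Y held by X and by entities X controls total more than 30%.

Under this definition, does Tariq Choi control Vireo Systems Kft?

No

Tariq holds 92% of Vantage, so Tariq controls Vantage.
Tariq holds 46% of Auriga, so Tariq controls Auriga.
Tariq holds 100% of Thornfield, so Tariq controls Thornfield.
Vantage holds 75% of Windward, so Tariq controls Windward.
Tariq and Vantage and Thornfield together hold 45% + 35% + 20% = 100% of Ironvale, so Tariq controls Ironvale.
Vantage holds 82% of Nordquist, so Tariq controls Nordquist.
In Vireo, Tariq's side holds only 23% + 7% = 30%, not > 30%.
So Tariq does not control Vireo.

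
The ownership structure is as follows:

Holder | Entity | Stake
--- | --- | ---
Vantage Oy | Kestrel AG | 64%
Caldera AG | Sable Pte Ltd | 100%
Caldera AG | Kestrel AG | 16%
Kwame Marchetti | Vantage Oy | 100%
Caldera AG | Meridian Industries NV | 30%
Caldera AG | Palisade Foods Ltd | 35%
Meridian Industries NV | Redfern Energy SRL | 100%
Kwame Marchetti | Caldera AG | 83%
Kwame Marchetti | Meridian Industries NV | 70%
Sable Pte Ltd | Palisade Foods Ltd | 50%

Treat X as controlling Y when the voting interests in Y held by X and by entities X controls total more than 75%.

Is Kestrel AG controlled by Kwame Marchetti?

Yes

Kwame holds 100% of Vantage, so Kwame controls Vantage.
Kwame holds 83% of Caldera, so Kwame controls Caldera.
Caldera and Vantage together hold 16% + 64% = 80% of Kestrel, so Kwame controls Kestrel.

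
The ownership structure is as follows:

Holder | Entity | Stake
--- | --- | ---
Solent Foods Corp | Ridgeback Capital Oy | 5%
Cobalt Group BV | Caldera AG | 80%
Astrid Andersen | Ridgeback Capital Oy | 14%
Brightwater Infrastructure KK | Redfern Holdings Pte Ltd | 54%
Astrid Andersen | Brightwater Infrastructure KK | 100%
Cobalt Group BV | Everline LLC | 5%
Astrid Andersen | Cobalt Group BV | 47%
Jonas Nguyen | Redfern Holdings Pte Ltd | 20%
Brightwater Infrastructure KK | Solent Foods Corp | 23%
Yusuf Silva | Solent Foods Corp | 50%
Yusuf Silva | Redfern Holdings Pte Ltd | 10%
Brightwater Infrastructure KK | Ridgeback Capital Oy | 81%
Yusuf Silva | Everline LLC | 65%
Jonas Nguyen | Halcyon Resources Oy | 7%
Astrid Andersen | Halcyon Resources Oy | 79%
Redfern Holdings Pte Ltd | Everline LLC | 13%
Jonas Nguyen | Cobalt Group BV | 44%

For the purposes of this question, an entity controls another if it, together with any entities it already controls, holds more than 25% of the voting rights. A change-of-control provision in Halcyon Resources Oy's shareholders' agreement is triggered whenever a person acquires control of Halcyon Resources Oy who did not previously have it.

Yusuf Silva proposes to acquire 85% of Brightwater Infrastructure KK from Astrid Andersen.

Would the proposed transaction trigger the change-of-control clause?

No

The purchase adds only to Yusuf's holdings (Astrid's stake shrinks), so Yusuf is the only person who could newly come to control Halcyon.
Yusuf holds 50% of Solent, so Yusuf controls Solent.
Yusuf holds 65% of Everline, so Yusuf controls Everline.
Neither Yusuf nor any entity Yusuf controls holds any voting interest in Halcyon.
So before the transaction, Yusuf does not control Halcyon.
After the purchase, Yusuf holds 85% of Brightwater directly, and Astrid's stake falls to 15%.
Yusuf holds 85% of Brightwater, so Yusuf controls Brightwater.
Yusuf and Brightwater together hold 10% + 54% = 64% of Redfern, so Yusuf controls Redfern.
Yusuf and Brightwater together hold 50% + 23% = 73% of Solent, so Yusuf controls Solent.
Yusuf and Redfern together hold 65% + 13% = 78% of Everline, so Yusuf controls Everline.
Brightwater and Solent together hold 81% + 5% = 86% of Ridgeback, so Yusuf controls Ridgeback.
After the transaction, neither Yusuf nor any entity Yusuf controls holds a voting interest in Halcyon, so Yusuf still does not control it.
No new person acquires control, so the clause is not triggered.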